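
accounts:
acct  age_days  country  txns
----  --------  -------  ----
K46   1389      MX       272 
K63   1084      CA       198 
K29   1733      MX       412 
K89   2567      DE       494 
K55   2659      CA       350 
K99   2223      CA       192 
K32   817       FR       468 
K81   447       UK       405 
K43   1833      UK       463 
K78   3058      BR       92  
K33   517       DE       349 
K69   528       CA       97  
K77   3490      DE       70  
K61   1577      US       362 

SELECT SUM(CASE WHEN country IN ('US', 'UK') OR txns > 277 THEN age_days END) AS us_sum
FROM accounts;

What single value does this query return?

12150

acct=K46: ✗
acct=K63: ✗
acct=K29: ✓ → 1733
acct=K89: ✓ → 2567
acct=K55: ✓ → 2659
acct=K99: ✗
acct=K32: ✓ → 817
acct=K81: ✓ → 447
acct=K43: ✓ → 1833
acct=K78: ✗
acct=K33: ✓ → 517
acct=K69: ✗
acct=K77: ✗
acct=K61: ✓ → 1577
us_sum = 1733 + 2567 + 2659 + 817 + 447 + 1833 + 517 + 1577 = 12150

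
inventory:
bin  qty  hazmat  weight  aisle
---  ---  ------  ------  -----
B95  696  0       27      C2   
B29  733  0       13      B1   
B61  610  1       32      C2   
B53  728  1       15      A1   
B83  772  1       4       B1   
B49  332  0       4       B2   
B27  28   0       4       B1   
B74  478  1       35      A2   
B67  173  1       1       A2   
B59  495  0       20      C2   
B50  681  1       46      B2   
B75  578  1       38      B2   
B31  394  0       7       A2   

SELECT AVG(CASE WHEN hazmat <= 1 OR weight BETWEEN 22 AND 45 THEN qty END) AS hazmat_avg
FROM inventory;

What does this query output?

bin=B95: ✓ → 696
bin=B29: ✓ → 733
bin=B61: ✓ → 610
bin=B53: ✓ → 728
bin=B83: ✓ → 772
bin=B49: ✓ → 332
bin=B27: ✓ → 28
bin=B74: ✓ → 478
bin=B67: ✓ → 173
bin=B59: ✓ → 495
bin=B50: ✓ → 681
bin=B75: ✓ → 578
bin=B31: ✓ → 394
hazmat_avg = (696 + 733 + 610 + 728 + 772 + 332 + 28 + 478 + 173 + 495 + 681 + 578 + 394) / 13 = 515.2307692308

515.2307692308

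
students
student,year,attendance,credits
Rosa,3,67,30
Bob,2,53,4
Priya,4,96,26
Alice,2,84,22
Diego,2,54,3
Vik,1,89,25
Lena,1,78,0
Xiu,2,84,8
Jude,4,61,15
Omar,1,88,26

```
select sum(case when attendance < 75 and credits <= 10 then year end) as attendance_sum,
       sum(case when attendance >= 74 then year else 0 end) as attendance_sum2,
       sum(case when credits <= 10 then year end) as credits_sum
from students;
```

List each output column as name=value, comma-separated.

attendance_sum=4, attendance_sum2=11, credits_sum=7

[attendance_sum: attendance < 75 and credits <= 10]
student=Rosa: ✗
student=Bob: ✓ → 2
student=Priya: ✗
student=Alice: ✗
student=Diego: ✓ → 2
student=Vik: ✗
student=Lena: ✗
student=Xiu: ✗
student=Jude: ✗
student=Omar: ✗
attendance_sum = 2 + 2 = 4
—
[attendance_sum2: attendance >= 74]
student=Rosa: ✗
student=Bob: ✗
student=Priya: ✓ → 4
student=Alice: ✓ → 2
student=Diego: ✗
student=Vik: ✓ → 1
student=Lena: ✓ → 1
student=Xiu: ✓ → 2
student=Jude: ✗
student=Omar: ✓ → 1
attendance_sum2 = 4 + 2 + 1 + 1 + 2 + 1 = 11
—
[credits_sum: credits <= 10]
student=Rosa: ✗
student=Bob: ✓ → 2
student=Priya: ✗
student=Alice: ✗
student=Diego: ✓ → 2
student=Vik: ✗
student=Lena: ✓ → 1
student=Xiu: ✓ → 2
student=Jude: ✗
student=Omar: ✗
credits_sum = 2 + 2 + 1 + 2 = 7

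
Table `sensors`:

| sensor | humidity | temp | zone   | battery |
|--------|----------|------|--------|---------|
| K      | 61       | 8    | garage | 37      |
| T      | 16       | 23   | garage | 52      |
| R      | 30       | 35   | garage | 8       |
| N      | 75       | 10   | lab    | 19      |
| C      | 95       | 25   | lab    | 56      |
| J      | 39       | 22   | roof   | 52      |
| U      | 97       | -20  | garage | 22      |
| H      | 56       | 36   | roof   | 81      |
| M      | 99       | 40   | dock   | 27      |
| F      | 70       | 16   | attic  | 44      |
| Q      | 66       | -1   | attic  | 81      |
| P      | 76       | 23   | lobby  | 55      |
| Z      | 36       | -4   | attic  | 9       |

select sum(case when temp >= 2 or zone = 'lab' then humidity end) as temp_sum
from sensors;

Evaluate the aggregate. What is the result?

sensor=K: ✓ → 61
sensor=T: ✓ → 16
sensor=R: ✓ → 30
sensor=N: ✓ → 75
sensor=C: ✓ → 95
sensor=J: ✓ → 39
sensor=U: ✗
sensor=H: ✓ → 56
sensor=M: ✓ → 99
sensor=F: ✓ → 70
sensor=Q: ✗
sensor=P: ✓ → 76
sensor=Z: ✗
temp_sum = 61 + 16 + 30 + 75 + 95 + 39 + 56 + 99 + 70 + 76 = 617

617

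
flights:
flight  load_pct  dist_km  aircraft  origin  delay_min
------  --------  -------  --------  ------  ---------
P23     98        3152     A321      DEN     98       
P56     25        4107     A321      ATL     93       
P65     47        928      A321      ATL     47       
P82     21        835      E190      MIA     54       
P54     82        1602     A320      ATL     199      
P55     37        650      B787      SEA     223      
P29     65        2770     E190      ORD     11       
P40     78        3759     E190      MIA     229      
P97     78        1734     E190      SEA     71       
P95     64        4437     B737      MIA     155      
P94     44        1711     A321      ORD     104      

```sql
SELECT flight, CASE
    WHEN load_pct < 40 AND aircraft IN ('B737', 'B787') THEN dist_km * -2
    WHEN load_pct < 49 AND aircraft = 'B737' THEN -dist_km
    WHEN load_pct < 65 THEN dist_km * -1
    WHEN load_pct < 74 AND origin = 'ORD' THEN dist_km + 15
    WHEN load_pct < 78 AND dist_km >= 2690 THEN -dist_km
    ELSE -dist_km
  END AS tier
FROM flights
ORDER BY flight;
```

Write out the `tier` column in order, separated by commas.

-3152, 2785, -3759, -1602, -1300, -4107, -928, -835, -1711, -4437, -1734

flight=P23: ELSE → -3152
flight=P29: load_pct < 74 AND origin = 'ORD' → 2785
flight=P40: ELSE → -3759
flight=P54: ELSE → -1602
flight=P55: load_pct < 40 AND aircraft IN ('B737', 'B787') → -1300
flight=P56: load_pct < 65 → -4107
flight=P65: load_pct < 65 → -928
flight=P82: load_pct < 65 → -835
flight=P94: load_pct < 65 → -1711
flight=P95: load_pct < 65 → -4437
flight=P97: ELSE → -1734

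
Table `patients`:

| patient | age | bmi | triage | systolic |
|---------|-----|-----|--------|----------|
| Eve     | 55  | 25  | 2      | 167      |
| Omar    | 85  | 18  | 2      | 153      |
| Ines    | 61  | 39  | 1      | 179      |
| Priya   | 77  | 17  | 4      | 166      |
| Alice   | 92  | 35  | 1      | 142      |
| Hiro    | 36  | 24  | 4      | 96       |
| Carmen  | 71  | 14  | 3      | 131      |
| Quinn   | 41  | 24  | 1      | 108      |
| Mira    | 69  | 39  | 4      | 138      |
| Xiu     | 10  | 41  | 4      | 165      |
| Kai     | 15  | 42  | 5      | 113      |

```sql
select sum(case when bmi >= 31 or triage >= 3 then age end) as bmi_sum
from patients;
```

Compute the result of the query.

431

patient=Eve: ✗
patient=Omar: ✗
patient=Ines: ✓ → 61
patient=Priya: ✓ → 77
patient=Alice: ✓ → 92
patient=Hiro: ✓ → 36
patient=Carmen: ✓ → 71
patient=Quinn: ✗
patient=Mira: ✓ → 69
patient=Xiu: ✓ → 10
patient=Kai: ✓ → 15
bmi_sum = 61 + 77 + 92 + 36 + 71 + 69 + 10 + 15 = 431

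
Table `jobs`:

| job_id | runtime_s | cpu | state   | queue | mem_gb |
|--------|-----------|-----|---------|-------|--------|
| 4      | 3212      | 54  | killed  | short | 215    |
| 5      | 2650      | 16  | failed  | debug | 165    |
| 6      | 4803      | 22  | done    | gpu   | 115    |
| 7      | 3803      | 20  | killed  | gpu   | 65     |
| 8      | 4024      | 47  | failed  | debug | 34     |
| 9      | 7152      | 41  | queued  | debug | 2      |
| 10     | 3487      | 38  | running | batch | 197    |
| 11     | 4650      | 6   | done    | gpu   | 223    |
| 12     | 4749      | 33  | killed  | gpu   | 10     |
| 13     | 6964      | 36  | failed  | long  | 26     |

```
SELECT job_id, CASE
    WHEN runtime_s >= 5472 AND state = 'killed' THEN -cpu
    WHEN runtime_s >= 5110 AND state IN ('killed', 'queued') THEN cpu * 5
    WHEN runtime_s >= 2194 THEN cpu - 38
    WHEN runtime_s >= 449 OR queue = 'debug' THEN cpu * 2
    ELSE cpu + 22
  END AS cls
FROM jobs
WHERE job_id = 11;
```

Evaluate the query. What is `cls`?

job_id = 11: runtime_s=4650, cpu=6, state=done, queue=gpu, mem_gb=223.
runtime_s >= 5472 AND state = 'killed' → false
runtime_s >= 5110 AND state IN ('killed', 'queued') → false
runtime_s >= 2194 → true → -32

-32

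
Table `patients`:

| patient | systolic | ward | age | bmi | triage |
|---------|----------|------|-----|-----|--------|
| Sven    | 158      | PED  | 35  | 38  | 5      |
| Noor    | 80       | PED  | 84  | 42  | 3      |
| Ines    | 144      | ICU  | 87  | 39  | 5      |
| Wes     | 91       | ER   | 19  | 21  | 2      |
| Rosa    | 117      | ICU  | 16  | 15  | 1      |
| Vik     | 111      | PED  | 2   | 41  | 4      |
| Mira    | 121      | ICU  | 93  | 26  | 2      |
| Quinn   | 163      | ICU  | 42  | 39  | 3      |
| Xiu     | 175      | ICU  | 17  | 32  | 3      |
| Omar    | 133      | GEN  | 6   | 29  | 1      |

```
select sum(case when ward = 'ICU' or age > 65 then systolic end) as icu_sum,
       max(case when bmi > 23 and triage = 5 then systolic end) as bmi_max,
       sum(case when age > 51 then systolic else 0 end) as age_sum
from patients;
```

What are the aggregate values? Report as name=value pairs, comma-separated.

icu_sum=800, bmi_max=158, age_sum=345

[icu_sum: ward = 'ICU' or age > 65]
patient=Sven: ✗
patient=Noor: ✓ → 80
patient=Ines: ✓ → 144
patient=Wes: ✗
patient=Rosa: ✓ → 117
patient=Vik: ✗
patient=Mira: ✓ → 121
patient=Quinn: ✓ → 163
patient=Xiu: ✓ → 175
patient=Omar: ✗
icu_sum = 80 + 144 + 117 + 121 + 163 + 175 = 800
—
[bmi_max: bmi > 23 and triage = 5]
patient=Sven: ✓ → 158
patient=Noor: ✗
patient=Ines: ✓ → 144
patient=Wes: ✗
patient=Rosa: ✗
patient=Vik: ✗
patient=Mira: ✗
patient=Quinn: ✗
patient=Xiu: ✗
patient=Omar: ✗
bmi_max = MAX(158, 144) = 158
—
[age_sum: age > 51]
patient=Sven: ✗
patient=Noor: ✓ → 80
patient=Ines: ✓ → 144
patient=Wes: ✗
patient=Rosa: ✗
patient=Vik: ✗
patient=Mira: ✓ → 121
patient=Quinn: ✗
patient=Xiu: ✗
patient=Omar: ✗
age_sum = 80 + 144 + 121 = 345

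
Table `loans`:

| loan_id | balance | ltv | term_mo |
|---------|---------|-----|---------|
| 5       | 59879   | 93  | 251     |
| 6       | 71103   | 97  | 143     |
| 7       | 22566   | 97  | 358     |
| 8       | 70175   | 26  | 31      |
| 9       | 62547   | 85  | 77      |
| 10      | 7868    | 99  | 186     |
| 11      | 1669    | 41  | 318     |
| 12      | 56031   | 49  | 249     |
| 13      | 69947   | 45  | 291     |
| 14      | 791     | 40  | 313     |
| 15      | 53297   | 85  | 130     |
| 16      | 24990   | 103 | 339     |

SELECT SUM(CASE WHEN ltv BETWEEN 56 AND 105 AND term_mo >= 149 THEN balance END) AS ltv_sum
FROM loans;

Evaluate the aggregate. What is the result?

115303

loan_id=5: ✓ → 59879
loan_id=6: ✗
loan_id=7: ✓ → 22566
loan_id=8: ✗
loan_id=9: ✗
loan_id=10: ✓ → 7868
loan_id=11: ✗
loan_id=12: ✗
loan_id=13: ✗
loan_id=14: ✗
loan_id=15: ✗
loan_id=16: ✓ → 24990
ltv_sum = 59879 + 22566 + 7868 + 24990 = 115303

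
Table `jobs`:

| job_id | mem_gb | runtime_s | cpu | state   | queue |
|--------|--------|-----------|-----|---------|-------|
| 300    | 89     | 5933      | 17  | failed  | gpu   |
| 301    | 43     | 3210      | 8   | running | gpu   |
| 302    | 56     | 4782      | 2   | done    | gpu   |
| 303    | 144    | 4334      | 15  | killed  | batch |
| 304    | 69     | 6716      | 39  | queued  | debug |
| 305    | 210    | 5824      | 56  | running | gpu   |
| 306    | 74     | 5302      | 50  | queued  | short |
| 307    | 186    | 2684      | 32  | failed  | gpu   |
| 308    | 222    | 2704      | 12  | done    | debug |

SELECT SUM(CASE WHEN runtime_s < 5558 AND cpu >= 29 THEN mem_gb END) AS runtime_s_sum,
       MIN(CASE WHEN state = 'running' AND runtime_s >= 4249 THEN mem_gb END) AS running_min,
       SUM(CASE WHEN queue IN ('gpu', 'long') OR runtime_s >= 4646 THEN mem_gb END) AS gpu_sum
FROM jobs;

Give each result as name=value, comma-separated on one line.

[runtime_s_sum: runtime_s < 5558 AND cpu >= 29]
job_id=300: ✗
job_id=301: ✗
job_id=302: ✗
job_id=303: ✗
job_id=304: ✗
job_id=305: ✗
job_id=306: ✓ → 74
job_id=307: ✓ → 186
job_id=308: ✗
runtime_s_sum = 74 + 186 = 260
—
[running_min: state = 'running' AND runtime_s >= 4249]
job_id=300: ✗
job_id=301: ✗
job_id=302: ✗
job_id=303: ✗
job_id=304: ✗
job_id=305: ✓ → 210
job_id=306: ✗
job_id=307: ✗
job_id=308: ✗
running_min = MIN(210) = 210
—
[gpu_sum: queue IN ('gpu', 'long') OR runtime_s >= 4646]
job_id=300: ✓ → 89
job_id=301: ✓ → 43
job_id=302: ✓ → 56
job_id=303: ✗
job_id=304: ✓ → 69
job_id=305: ✓ → 210
job_id=306: ✓ → 74
job_id=307: ✓ → 186
job_id=308: ✗
gpu_sum = 89 + 43 + 56 + 69 + 210 + 74 + 186 = 727

runtime_s_sum=260, running_min=210, gpu_sum=727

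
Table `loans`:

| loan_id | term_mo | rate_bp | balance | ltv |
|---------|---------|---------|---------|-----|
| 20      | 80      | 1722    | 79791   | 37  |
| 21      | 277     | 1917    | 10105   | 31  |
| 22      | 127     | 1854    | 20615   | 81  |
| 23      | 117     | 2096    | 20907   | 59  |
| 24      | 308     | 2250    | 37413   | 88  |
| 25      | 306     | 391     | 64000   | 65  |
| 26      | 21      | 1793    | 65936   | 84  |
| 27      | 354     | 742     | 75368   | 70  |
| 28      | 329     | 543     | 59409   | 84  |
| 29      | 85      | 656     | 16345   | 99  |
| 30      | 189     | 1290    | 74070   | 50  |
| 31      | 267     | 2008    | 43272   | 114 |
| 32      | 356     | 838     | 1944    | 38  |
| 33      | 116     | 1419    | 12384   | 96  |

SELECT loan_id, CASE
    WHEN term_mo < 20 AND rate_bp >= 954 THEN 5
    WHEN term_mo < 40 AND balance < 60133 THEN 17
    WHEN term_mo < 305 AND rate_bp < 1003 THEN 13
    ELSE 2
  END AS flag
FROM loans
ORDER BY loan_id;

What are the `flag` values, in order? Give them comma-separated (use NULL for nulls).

loan_id=20: ELSE → 2
loan_id=21: ELSE → 2
loan_id=22: ELSE → 2
loan_id=23: ELSE → 2
loan_id=24: ELSE → 2
loan_id=25: ELSE → 2
loan_id=26: ELSE → 2
loan_id=27: ELSE → 2
loan_id=28: ELSE → 2
loan_id=29: term_mo < 305 AND rate_bp < 1003 → 13
loan_id=30: ELSE → 2
loan_id=31: ELSE → 2
loan_id=32: ELSE → 2
loan_id=33: ELSE → 2

2, 2, 2, 2, 2, 2, 2, 2, 2, 13, 2, 2, 2, 2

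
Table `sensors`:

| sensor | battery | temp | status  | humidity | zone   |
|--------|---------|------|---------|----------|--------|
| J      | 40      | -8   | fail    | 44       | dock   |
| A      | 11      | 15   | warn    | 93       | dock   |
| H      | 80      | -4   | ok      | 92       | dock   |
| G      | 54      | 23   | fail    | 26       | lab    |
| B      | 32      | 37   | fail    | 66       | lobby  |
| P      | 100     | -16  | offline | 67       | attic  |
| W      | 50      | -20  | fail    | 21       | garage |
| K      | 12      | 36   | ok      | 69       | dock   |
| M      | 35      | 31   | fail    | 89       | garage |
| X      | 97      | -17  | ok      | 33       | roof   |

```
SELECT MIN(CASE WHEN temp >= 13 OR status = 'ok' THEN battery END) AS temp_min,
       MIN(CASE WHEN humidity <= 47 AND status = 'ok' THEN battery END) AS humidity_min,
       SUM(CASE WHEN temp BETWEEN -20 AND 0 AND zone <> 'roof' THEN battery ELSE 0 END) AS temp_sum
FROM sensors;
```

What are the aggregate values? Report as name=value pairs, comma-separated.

temp_min=11, humidity_min=97, temp_sum=270

[temp_min: temp >= 13 OR status = 'ok']
sensor=J: ✗
sensor=A: ✓ → 11
sensor=H: ✓ → 80
sensor=G: ✓ → 54
sensor=B: ✓ → 32
sensor=P: ✗
sensor=W: ✗
sensor=K: ✓ → 12
sensor=M: ✓ → 35
sensor=X: ✓ → 97
temp_min = MIN(11, 80, 54, 32, 12, 35, 97) = 11
—
[humidity_min: humidity <= 47 AND status = 'ok']
sensor=J: ✗
sensor=A: ✗
sensor=H: ✗
sensor=G: ✗
sensor=B: ✗
sensor=P: ✗
sensor=W: ✗
sensor=K: ✗
sensor=M: ✗
sensor=X: ✓ → 97
humidity_min = MIN(97) = 97
—
[temp_sum: temp BETWEEN -20 AND 0 AND zone <> 'roof']
sensor=J: ✓ → 40
sensor=A: ✗
sensor=H: ✓ → 80
sensor=G: ✗
sensor=B: ✗
sensor=P: ✓ → 100
sensor=W: ✓ → 50
sensor=K: ✗
sensor=M: ✗
sensor=X: ✗
temp_sum = 40 + 80 + 100 + 50 = 270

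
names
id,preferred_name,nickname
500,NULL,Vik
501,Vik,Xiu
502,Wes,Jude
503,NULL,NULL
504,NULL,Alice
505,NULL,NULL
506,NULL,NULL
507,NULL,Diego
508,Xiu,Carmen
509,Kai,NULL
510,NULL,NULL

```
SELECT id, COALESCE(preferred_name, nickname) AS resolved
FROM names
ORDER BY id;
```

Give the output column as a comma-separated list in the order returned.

Vik, Vik, Wes, NULL, Alice, NULL, NULL, Diego, Xiu, Kai, NULL

id=500: preferred_name=NULL, nickname=Vik → Vik
id=501: preferred_name=Vik → Vik
id=502: preferred_name=Wes → Wes
id=503: preferred_name=NULL, nickname=NULL (all NULL) → NULL
id=504: preferred_name=NULL, nickname=Alice → Alice
id=505: preferred_name=NULL, nickname=NULL (all NULL) → NULL
id=506: preferred_name=NULL, nickname=NULL (all NULL) → NULL
id=507: preferred_name=NULL, nickname=Diego → Diego
id=508: preferred_name=Xiu → Xiu
id=509: preferred_name=Kai → Kai
id=510: preferred_name=NULL, nickname=NULL (all NULL) → NULL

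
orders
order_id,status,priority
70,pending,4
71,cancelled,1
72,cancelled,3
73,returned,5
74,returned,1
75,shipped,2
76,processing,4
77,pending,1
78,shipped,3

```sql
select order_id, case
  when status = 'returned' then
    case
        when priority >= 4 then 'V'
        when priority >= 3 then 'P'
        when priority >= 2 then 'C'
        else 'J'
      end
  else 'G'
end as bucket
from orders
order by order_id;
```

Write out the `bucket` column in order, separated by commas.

order_id=70: status='pending' → outer ELSE → G
order_id=71: status='cancelled' → outer ELSE → G
order_id=72: status='cancelled' → outer ELSE → G
order_id=73: status='returned' → inner[priority >= 4] → V
order_id=74: status='returned' → inner[ELSE] → J
order_id=75: status='shipped' → outer ELSE → G
order_id=76: status='processing' → outer ELSE → G
order_id=77: status='pending' → outer ELSE → G
order_id=78: status='shipped' → outer ELSE → G

G, G, G, V, J, G, G, G, G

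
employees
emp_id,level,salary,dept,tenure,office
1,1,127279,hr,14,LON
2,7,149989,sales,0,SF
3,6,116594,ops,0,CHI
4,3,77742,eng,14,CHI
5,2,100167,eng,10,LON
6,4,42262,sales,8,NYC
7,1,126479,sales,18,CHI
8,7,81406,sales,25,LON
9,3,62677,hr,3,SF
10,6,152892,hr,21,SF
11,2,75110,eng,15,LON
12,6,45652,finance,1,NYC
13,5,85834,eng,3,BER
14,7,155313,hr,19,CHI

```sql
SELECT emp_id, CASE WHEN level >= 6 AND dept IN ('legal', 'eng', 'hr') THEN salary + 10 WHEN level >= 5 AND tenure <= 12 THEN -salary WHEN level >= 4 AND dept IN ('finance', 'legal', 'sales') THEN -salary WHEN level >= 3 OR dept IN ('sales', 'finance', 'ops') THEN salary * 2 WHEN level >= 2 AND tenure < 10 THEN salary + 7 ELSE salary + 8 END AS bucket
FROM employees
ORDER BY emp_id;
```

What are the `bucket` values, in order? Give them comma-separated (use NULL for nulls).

emp_id=1: ELSE → 127287
emp_id=2: level >= 5 AND tenure <= 12 → -149989
emp_id=3: level >= 5 AND tenure <= 12 → -116594
emp_id=4: level >= 3 OR dept IN ('sales', 'finance', 'ops') → 155484
emp_id=5: ELSE → 100175
emp_id=6: level >= 4 AND dept IN ('finance', 'legal', 'sales') → -42262
emp_id=7: level >= 3 OR dept IN ('sales', 'finance', 'ops') → 252958
emp_id=8: level >= 4 AND dept IN ('finance', 'legal', 'sales') → -81406
emp_id=9: level >= 3 OR dept IN ('sales', 'finance', 'ops') → 125354
emp_id=10: level >= 6 AND dept IN ('legal', 'eng', 'hr') → 152902
emp_id=11: ELSE → 75118
emp_id=12: level >= 5 AND tenure <= 12 → -45652
emp_id=13: level >= 5 AND tenure <= 12 → -85834
emp_id=14: level >= 6 AND dept IN ('legal', 'eng', 'hr') → 155323

127287, -149989, -116594, 155484, 100175, -42262, 252958, -81406, 125354, 152902, 75118, -45652, -85834, 155323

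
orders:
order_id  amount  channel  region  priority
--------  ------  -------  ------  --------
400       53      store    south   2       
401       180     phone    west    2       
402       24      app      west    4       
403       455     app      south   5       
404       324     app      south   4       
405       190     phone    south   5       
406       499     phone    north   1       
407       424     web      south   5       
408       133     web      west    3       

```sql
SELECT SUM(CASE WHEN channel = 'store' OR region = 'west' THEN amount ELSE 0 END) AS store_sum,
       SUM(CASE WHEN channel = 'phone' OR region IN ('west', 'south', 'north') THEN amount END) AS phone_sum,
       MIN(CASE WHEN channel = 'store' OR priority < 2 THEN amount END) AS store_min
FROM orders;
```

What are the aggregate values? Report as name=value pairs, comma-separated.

store_sum=390, phone_sum=2282, store_min=53

[store_sum: channel = 'store' OR region = 'west']
order_id=400: ✓ → 53
order_id=401: ✓ → 180
order_id=402: ✓ → 24
order_id=403: ✗
order_id=404: ✗
order_id=405: ✗
order_id=406: ✗
order_id=407: ✗
order_id=408: ✓ → 133
store_sum = 53 + 180 + 24 + 133 = 390
—
[phone_sum: channel = 'phone' OR region IN ('west', 'south', 'north')]
order_id=400: ✓ → 53
order_id=401: ✓ → 180
order_id=402: ✓ → 24
order_id=403: ✓ → 455
order_id=404: ✓ → 324
order_id=405: ✓ → 190
order_id=406: ✓ → 499
order_id=407: ✓ → 424
order_id=408: ✓ → 133
phone_sum = 53 + 180 + 24 + 455 + 324 + 190 + 499 + 424 + 133 = 2282
—
[store_min: channel = 'store' OR priority < 2]
order_id=400: ✓ → 53
order_id=401: ✗
order_id=402: ✗
order_id=403: ✗
order_id=404: ✗
order_id=405: ✗
order_id=406: ✓ → 499
order_id=407: ✗
order_id=408: ✗
store_min = MIN(53, 499) = 53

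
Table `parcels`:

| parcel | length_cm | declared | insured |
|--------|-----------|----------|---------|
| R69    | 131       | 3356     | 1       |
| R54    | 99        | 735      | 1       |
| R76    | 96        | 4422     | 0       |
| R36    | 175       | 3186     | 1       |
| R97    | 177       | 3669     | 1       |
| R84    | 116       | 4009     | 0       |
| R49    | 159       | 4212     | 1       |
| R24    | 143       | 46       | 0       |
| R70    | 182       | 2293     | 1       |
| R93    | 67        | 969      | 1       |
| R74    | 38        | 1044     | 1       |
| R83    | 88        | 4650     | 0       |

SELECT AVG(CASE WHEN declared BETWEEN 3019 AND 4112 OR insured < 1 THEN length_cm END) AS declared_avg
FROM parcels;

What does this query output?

parcel=R69: ✓ → 131
parcel=R54: ✗
parcel=R76: ✓ → 96
parcel=R36: ✓ → 175
parcel=R97: ✓ → 177
parcel=R84: ✓ → 116
parcel=R49: ✗
parcel=R24: ✓ → 143
parcel=R70: ✗
parcel=R93: ✗
parcel=R74: ✗
parcel=R83: ✓ → 88
declared_avg = (131 + 96 + 175 + 177 + 116 + 143 + 88) / 7 = 132.2857142857

132.2857142857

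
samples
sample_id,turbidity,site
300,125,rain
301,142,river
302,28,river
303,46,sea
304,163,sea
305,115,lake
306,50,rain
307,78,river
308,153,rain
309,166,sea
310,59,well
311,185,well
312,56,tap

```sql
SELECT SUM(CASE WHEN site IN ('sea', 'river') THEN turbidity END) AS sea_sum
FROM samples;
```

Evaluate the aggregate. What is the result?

623

sample_id=300: ✗
sample_id=301: ✓ → 142
sample_id=302: ✓ → 28
sample_id=303: ✓ → 46
sample_id=304: ✓ → 163
sample_id=305: ✗
sample_id=306: ✗
sample_id=307: ✓ → 78
sample_id=308: ✗
sample_id=309: ✓ → 166
sample_id=310: ✗
sample_id=311: ✗
sample_id=312: ✗
sea_sum = 142 + 28 + 46 + 163 + 78 + 166 = 623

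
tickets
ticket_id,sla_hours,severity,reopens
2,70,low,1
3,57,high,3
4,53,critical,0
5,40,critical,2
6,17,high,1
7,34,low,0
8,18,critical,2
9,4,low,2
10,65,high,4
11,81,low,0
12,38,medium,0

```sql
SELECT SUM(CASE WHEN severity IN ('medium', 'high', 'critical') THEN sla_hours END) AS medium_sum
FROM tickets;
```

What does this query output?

288

ticket_id=2: ✗
ticket_id=3: ✓ → 57
ticket_id=4: ✓ → 53
ticket_id=5: ✓ → 40
ticket_id=6: ✓ → 17
ticket_id=7: ✗
ticket_id=8: ✓ → 18
ticket_id=9: ✗
ticket_id=10: ✓ → 65
ticket_id=11: ✗
ticket_id=12: ✓ → 38
medium_sum = 57 + 53 + 40 + 17 + 18 + 65 + 38 = 288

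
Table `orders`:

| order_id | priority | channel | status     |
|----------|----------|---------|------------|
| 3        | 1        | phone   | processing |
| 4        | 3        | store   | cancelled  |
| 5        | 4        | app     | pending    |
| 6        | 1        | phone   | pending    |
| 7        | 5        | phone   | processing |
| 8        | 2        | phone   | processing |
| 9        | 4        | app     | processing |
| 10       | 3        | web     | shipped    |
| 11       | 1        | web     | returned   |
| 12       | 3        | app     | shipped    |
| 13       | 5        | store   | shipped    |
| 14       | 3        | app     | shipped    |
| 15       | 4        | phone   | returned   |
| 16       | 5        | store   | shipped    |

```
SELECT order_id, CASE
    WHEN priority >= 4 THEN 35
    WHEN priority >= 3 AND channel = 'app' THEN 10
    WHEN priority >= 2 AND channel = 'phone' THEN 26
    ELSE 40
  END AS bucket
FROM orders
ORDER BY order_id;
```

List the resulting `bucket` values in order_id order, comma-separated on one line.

order_id=3: ELSE → 40
order_id=4: ELSE → 40
order_id=5: priority >= 4 → 35
order_id=6: ELSE → 40
order_id=7: priority >= 4 → 35
order_id=8: priority >= 2 AND channel = 'phone' → 26
order_id=9: priority >= 4 → 35
order_id=10: ELSE → 40
order_id=11: ELSE → 40
order_id=12: priority >= 3 AND channel = 'app' → 10
order_id=13: priority >= 4 → 35
order_id=14: priority >= 3 AND channel = 'app' → 10
order_id=15: priority >= 4 → 35
order_id=16: priority >= 4 → 35

40, 40, 35, 40, 35, 26, 35, 40, 40, 10, 35, 10, 35, 35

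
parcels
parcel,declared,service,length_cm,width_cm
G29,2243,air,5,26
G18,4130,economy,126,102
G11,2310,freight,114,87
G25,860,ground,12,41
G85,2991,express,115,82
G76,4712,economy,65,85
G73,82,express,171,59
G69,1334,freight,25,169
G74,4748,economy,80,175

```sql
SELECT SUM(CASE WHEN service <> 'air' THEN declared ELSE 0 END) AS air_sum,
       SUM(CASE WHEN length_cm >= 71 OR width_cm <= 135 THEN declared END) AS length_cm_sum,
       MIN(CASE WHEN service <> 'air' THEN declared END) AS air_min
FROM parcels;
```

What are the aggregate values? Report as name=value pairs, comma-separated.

air_sum=21167, length_cm_sum=22076, air_min=82

[air_sum: service <> 'air']
parcel=G29: ✗
parcel=G18: ✓ → 4130
parcel=G11: ✓ → 2310
parcel=G25: ✓ → 860
parcel=G85: ✓ → 2991
parcel=G76: ✓ → 4712
parcel=G73: ✓ → 82
parcel=G69: ✓ → 1334
parcel=G74: ✓ → 4748
air_sum = 4130 + 2310 + 860 + 2991 + 4712 + 82 + 1334 + 4748 = 21167
—
[length_cm_sum: length_cm >= 71 OR width_cm <= 135]
parcel=G29: ✓ → 2243
parcel=G18: ✓ → 4130
parcel=G11: ✓ → 2310
parcel=G25: ✓ → 860
parcel=G85: ✓ → 2991
parcel=G76: ✓ → 4712
parcel=G73: ✓ → 82
parcel=G69: ✗
parcel=G74: ✓ → 4748
length_cm_sum = 2243 + 4130 + 2310 + 860 + 2991 + 4712 + 82 + 4748 = 22076
—
[air_min: service <> 'air']
parcel=G29: ✗
parcel=G18: ✓ → 4130
parcel=G11: ✓ → 2310
parcel=G25: ✓ → 860
parcel=G85: ✓ → 2991
parcel=G76: ✓ → 4712
parcel=G73: ✓ → 82
parcel=G69: ✓ → 1334
parcel=G74: ✓ → 4748
air_min = MIN(4130, 2310, 860, 2991, 4712, 82, 1334, 4748) = 82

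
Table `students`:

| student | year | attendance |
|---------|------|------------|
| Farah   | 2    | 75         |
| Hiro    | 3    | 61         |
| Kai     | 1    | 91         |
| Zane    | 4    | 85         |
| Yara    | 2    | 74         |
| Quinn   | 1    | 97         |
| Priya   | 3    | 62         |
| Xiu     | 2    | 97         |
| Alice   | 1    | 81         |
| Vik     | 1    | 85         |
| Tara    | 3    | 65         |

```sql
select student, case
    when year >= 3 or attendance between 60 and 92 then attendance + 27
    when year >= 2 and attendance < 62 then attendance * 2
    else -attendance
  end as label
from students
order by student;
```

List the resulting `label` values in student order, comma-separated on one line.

student=Alice: year >= 3 or attendance between 60 and 92 → 108
student=Farah: year >= 3 or attendance between 60 and 92 → 102
student=Hiro: year >= 3 or attendance between 60 and 92 → 88
student=Kai: year >= 3 or attendance between 60 and 92 → 118
student=Priya: year >= 3 or attendance between 60 and 92 → 89
student=Quinn: ELSE → -97
student=Tara: year >= 3 or attendance between 60 and 92 → 92
student=Vik: year >= 3 or attendance between 60 and 92 → 112
student=Xiu: ELSE → -97
student=Yara: year >= 3 or attendance between 60 and 92 → 101
student=Zane: year >= 3 or attendance between 60 and 92 → 112

108, 102, 88, 118, 89, -97, 92, 112, -97, 101, 112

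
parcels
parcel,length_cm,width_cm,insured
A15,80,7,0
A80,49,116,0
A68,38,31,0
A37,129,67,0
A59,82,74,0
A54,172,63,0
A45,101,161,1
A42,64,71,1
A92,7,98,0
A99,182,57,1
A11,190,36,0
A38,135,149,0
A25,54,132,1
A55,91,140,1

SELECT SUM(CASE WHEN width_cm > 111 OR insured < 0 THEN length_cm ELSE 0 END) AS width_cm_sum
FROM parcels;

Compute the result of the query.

parcel=A15: ✗
parcel=A80: ✓ → 49
parcel=A68: ✗
parcel=A37: ✗
parcel=A59: ✗
parcel=A54: ✗
parcel=A45: ✓ → 101
parcel=A42: ✗
parcel=A92: ✗
parcel=A99: ✗
parcel=A11: ✗
parcel=A38: ✓ → 135
parcel=A25: ✓ → 54
parcel=A55: ✓ → 91
width_cm_sum = 49 + 101 + 135 + 54 + 91 = 430

430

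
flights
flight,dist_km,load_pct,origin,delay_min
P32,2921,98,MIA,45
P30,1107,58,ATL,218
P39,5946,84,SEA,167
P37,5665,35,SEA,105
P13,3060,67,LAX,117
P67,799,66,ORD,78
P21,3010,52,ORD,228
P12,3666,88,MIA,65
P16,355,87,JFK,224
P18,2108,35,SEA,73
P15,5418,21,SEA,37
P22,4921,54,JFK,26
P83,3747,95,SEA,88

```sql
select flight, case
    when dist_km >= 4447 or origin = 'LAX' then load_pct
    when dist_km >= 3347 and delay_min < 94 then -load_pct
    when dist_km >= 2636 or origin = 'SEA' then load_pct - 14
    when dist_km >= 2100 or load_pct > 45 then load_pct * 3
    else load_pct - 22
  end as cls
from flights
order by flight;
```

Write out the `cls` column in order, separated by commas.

flight=P12: dist_km >= 3347 and delay_min < 94 → -88
flight=P13: dist_km >= 4447 or origin = 'LAX' → 67
flight=P15: dist_km >= 4447 or origin = 'LAX' → 21
flight=P16: dist_km >= 2100 or load_pct > 45 → 261
flight=P18: dist_km >= 2636 or origin = 'SEA' → 21
flight=P21: dist_km >= 2636 or origin = 'SEA' → 38
flight=P22: dist_km >= 4447 or origin = 'LAX' → 54
flight=P30: dist_km >= 2100 or load_pct > 45 → 174
flight=P32: dist_km >= 2636 or origin = 'SEA' → 84
flight=P37: dist_km >= 4447 or origin = 'LAX' → 35
flight=P39: dist_km >= 4447 or origin = 'LAX' → 84
flight=P67: dist_km >= 2100 or load_pct > 45 → 198
flight=P83: dist_km >= 3347 and delay_min < 94 → -95

-88, 67, 21, 261, 21, 38, 54, 174, 84, 35, 84, 198, -95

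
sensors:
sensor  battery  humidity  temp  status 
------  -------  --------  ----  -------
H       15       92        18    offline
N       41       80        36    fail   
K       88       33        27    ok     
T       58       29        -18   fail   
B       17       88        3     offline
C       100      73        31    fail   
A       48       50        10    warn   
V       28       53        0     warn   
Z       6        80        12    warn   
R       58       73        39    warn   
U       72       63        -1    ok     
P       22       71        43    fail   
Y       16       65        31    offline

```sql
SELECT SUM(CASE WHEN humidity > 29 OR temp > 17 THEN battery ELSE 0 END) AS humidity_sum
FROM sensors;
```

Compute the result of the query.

sensor=H: ✓ → 15
sensor=N: ✓ → 41
sensor=K: ✓ → 88
sensor=T: ✗
sensor=B: ✓ → 17
sensor=C: ✓ → 100
sensor=A: ✓ → 48
sensor=V: ✓ → 28
sensor=Z: ✓ → 6
sensor=R: ✓ → 58
sensor=U: ✓ → 72
sensor=P: ✓ → 22
sensor=Y: ✓ → 16
humidity_sum = 15 + 41 + 88 + 17 + 100 + 48 + 28 + 6 + 58 + 72 + 22 + 16 = 511

511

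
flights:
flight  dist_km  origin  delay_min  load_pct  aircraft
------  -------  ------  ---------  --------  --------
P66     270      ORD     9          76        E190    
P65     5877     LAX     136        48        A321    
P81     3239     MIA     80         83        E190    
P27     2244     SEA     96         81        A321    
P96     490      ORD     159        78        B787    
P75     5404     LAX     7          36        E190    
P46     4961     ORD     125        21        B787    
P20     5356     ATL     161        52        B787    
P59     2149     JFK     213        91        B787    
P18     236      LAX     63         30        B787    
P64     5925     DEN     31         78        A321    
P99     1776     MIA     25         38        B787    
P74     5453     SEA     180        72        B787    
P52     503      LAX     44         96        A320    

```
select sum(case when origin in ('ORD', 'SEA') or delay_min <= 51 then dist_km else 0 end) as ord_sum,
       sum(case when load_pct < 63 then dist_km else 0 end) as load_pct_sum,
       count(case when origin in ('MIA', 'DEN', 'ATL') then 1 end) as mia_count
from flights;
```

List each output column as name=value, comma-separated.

ord_sum=27026, load_pct_sum=23610, mia_count=4

[ord_sum: origin in ('ORD', 'SEA') or delay_min <= 51]
flight=P66: ✓ → 270
flight=P65: ✗
flight=P81: ✗
flight=P27: ✓ → 2244
flight=P96: ✓ → 490
flight=P75: ✓ → 5404
flight=P46: ✓ → 4961
flight=P20: ✗
flight=P59: ✗
flight=P18: ✗
flight=P64: ✓ → 5925
flight=P99: ✓ → 1776
flight=P74: ✓ → 5453
flight=P52: ✓ → 503
ord_sum = 270 + 2244 + 490 + 5404 + 4961 + 5925 + 1776 + 5453 + 503 = 27026
—
[load_pct_sum: load_pct < 63]
flight=P66: ✗
flight=P65: ✓ → 5877
flight=P81: ✗
flight=P27: ✗
flight=P96: ✗
flight=P75: ✓ → 5404
flight=P46: ✓ → 4961
flight=P20: ✓ → 5356
flight=P59: ✗
flight=P18: ✓ → 236
flight=P64: ✗
flight=P99: ✓ → 1776
flight=P74: ✗
flight=P52: ✗
load_pct_sum = 5877 + 5404 + 4961 + 5356 + 236 + 1776 = 23610
—
[mia_count: origin in ('MIA', 'DEN', 'ATL')]
flight=P66: ✗
flight=P65: ✗
flight=P81: ✓ → 1
flight=P27: ✗
flight=P96: ✗
flight=P75: ✗
flight=P46: ✗
flight=P20: ✓ → 1
flight=P59: ✗
flight=P18: ✗
flight=P64: ✓ → 1
flight=P99: ✓ → 1
flight=P74: ✗
flight=P52: ✗
mia_count = COUNT(1, 1, 1, 1) = 4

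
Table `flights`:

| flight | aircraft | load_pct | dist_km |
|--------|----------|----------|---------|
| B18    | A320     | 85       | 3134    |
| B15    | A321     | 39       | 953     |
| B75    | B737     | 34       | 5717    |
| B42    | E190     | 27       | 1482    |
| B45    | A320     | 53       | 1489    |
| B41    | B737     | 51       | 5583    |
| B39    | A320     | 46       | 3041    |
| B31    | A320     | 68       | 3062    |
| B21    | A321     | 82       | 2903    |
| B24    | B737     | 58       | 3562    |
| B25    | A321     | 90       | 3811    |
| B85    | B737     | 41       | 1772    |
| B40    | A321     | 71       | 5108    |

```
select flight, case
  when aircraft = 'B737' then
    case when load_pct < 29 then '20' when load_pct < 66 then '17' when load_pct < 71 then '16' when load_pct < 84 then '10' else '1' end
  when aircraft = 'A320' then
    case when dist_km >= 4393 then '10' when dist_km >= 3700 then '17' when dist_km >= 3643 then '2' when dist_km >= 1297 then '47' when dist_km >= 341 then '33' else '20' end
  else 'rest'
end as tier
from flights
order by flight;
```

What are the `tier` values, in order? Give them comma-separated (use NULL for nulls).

flight=B15: aircraft='A321' → outer ELSE → rest
flight=B18: aircraft='A320' → inner[dist_km >= 1297] → 47
flight=B21: aircraft='A321' → outer ELSE → rest
flight=B24: aircraft='B737' → inner[load_pct < 66] → 17
flight=B25: aircraft='A321' → outer ELSE → rest
flight=B31: aircraft='A320' → inner[dist_km >= 1297] → 47
flight=B39: aircraft='A320' → inner[dist_km >= 1297] → 47
flight=B40: aircraft='A321' → outer ELSE → rest
flight=B41: aircraft='B737' → inner[load_pct < 66] → 17
flight=B42: aircraft='E190' → outer ELSE → rest
flight=B45: aircraft='A320' → inner[dist_km >= 1297] → 47
flight=B75: aircraft='B737' → inner[load_pct < 66] → 17
flight=B85: aircraft='B737' → inner[load_pct < 66] → 17

rest, 47, rest, 17, rest, 47, 47, rest, 17, rest, 47, 17, 17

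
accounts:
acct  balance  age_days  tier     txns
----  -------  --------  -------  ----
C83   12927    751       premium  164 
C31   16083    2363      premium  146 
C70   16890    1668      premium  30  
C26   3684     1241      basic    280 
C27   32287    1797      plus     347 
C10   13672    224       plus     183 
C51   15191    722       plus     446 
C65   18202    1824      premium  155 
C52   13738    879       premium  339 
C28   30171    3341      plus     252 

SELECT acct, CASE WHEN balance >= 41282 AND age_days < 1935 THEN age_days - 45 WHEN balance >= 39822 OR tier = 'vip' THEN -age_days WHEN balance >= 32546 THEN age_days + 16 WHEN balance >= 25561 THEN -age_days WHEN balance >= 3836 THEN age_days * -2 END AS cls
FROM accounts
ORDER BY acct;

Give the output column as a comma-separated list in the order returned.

-448, NULL, -1797, -3341, -4726, -1444, -1758, -3648, -3336, -1502

acct=C10: balance >= 3836 → -448
acct=C26: (no match → NULL) → NULL
acct=C27: balance >= 25561 → -1797
acct=C28: balance >= 25561 → -3341
acct=C31: balance >= 3836 → -4726
acct=C51: balance >= 3836 → -1444
acct=C52: balance >= 3836 → -1758
acct=C65: balance >= 3836 → -3648
acct=C70: balance >= 3836 → -3336
acct=C83: balance >= 3836 → -1502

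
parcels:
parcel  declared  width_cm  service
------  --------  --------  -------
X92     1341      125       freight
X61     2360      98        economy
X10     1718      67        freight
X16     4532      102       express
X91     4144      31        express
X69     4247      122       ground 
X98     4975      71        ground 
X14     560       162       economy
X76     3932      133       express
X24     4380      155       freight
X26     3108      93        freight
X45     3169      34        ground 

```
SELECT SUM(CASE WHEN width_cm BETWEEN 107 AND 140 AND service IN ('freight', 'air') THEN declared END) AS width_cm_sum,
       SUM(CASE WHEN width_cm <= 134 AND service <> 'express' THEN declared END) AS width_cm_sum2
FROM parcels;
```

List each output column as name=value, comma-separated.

[width_cm_sum: width_cm BETWEEN 107 AND 140 AND service IN ('freight', 'air')]
parcel=X92: ✓ → 1341
parcel=X61: ✗
parcel=X10: ✗
parcel=X16: ✗
parcel=X91: ✗
parcel=X69: ✗
parcel=X98: ✗
parcel=X14: ✗
parcel=X76: ✗
parcel=X24: ✗
parcel=X26: ✗
parcel=X45: ✗
width_cm_sum = 1341
—
[width_cm_sum2: width_cm <= 134 AND service <> 'express']
parcel=X92: ✓ → 1341
parcel=X61: ✓ → 2360
parcel=X10: ✓ → 1718
parcel=X16: ✗
parcel=X91: ✗
parcel=X69: ✓ → 4247
parcel=X98: ✓ → 4975
parcel=X14: ✗
parcel=X76: ✗
parcel=X24: ✗
parcel=X26: ✓ → 3108
parcel=X45: ✓ → 3169
width_cm_sum2 = 1341 + 2360 + 1718 + 4247 + 4975 + 3108 + 3169 = 20918

width_cm_sum=1341, width_cm_sum2=20918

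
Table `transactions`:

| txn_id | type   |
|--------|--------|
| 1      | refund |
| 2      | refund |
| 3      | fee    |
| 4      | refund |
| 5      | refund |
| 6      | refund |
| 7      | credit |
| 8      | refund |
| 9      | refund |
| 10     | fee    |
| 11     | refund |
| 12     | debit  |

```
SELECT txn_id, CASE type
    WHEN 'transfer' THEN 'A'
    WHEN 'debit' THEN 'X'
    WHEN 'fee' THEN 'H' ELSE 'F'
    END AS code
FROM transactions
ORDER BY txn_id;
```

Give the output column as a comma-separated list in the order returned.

txn_id=1: ELSE → F
txn_id=2: ELSE → F
txn_id=3: type='fee' → H
txn_id=4: ELSE → F
txn_id=5: ELSE → F
txn_id=6: ELSE → F
txn_id=7: ELSE → F
txn_id=8: ELSE → F
txn_id=9: ELSE → F
txn_id=10: type='fee' → H
txn_id=11: ELSE → F
txn_id=12: type='debit' → X

F, F, H, F, F, F, F, F, F, H, F, X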